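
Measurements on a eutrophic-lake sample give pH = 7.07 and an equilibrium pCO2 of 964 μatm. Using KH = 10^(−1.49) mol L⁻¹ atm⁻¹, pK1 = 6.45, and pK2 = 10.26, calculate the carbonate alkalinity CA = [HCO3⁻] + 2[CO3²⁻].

CA = 0.130 mmol/L

[CO2*] = KH · pCO2 = 10^(−1.49) × 964×10^-6 = 3.119×10^-5 mol/L
α₀ = 1/(1 + K1/[H⁺] + K1K2/[H⁺]²) = 1/(1 + 10^+0.62 + 10^-2.57) = 0.1934
DIC = [CO2*]/α₀ = 3.119×10^-5 / 0.1934 = 0.1613 mmol/L
CA = (α₁ + 2α₂)·DIC = (0.8061 + 2×0.0005205) × 0.1613 = 0.130 mmol/L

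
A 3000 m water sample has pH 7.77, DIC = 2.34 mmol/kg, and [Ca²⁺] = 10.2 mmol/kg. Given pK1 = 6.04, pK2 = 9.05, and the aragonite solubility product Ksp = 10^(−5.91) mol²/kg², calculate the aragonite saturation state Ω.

α₂ = 1 / (1 + [H⁺]/K2 + [H⁺]²/(K1K2)) = 1 / (1 + 10^+1.28 + 10^-0.45)
   = 1 / (1 + 19.055 + 0.35481) = 1/20.409 = 0.04900
[CO3²⁻] = α₂ × DIC = 0.04900 × 2.34 = 0.1147 mmol/kg
Ksp = 10^(−5.91) = 1.230×10^-6
Ω = [Ca²⁺][CO3²⁻]/Ksp = (10.2×10^-3)(1.147×10^-4) / 1.230×10^-6 = 0.951

Ω = 0.951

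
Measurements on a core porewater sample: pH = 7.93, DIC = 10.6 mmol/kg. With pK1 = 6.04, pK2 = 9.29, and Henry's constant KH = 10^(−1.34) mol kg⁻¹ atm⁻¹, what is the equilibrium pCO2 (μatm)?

pCO2 = 2830 μatm

α₀ = 1 / (1 + K1/[H⁺] + K1K2/[H⁺]²) = 1 / (1 + 10^+1.89 + 10^+0.53)
   = 1 / (1 + 77.625 + 3.3884) = 1/82.013 = 0.01219
[CO2*] = α₀ × DIC = 0.01219 × 10.6 = 0.1292 mmol/kg
pCO2 = [CO2*]/KH = 1.292×10^-4 / 4.571×10^-2 = 2830 μatm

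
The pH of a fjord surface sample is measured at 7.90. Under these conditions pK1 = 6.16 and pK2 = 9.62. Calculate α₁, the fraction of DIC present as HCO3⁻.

α₁ = 0.964

α₁ = 1 / (1 + [H⁺]/K1 + K2/[H⁺]) = 1 / (1 + 10^-1.74 + 10^-1.72)
   = 1 / (1 + 0.018197 + 0.019055) = 1/1.0373 = 0.9641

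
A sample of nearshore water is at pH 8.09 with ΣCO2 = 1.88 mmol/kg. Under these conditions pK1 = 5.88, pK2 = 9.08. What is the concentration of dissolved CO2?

[CO2*] = 10.5 μmol/kg

α₀ = 1 / (1 + K1/[H⁺] + K1K2/[H⁺]²) = 1 / (1 + 10^+2.21 + 10^+1.22)
   = 1 / (1 + 162.18 + 16.596) = 1/179.78 = 0.005562
[CO2*] = α₀ × DIC = 0.005562 × 1.88 = 0.0105 mmol/kg = 10.5 μmol/kg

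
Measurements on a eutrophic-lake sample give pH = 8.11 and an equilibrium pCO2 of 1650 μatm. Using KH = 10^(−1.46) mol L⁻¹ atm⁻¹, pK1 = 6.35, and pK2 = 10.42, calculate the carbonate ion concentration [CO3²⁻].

[CO2*] = KH · pCO2 = 10^(−1.46) × 1650×10^-6 = 5.721×10^-5 mol/L
α₀ = 1/(1 + K1/[H⁺] + K1K2/[H⁺]²) = 1/(1 + 10^+1.76 + 10^-0.55) = 0.01700
DIC = [CO2*]/α₀ = 5.721×10^-5 / 0.01700 = 3.366 mmol/L
[CO3²⁻] = α₂·DIC; α₂ = 0.004791, so [CO3²⁻] = 0.004791 × 3.366 = 0.0161 mmol/L = 16.1 μmol/L

[CO3²⁻] = 16.1 μmol/L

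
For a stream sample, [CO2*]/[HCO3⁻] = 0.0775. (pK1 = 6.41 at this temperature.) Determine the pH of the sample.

From K1 = [H⁺][HCO3⁻]/[CO2*]:  pH = pK1 − log₁₀([CO2*]/[HCO3⁻])
log₁₀(0.0775) = -1.111
pH = 6.41 − (-1.111) = 7.52

pH = 7.52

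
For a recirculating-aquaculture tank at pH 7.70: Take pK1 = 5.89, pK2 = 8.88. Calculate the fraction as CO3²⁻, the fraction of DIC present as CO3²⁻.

α₂ = 0.0611

α₂ = 1 / (1 + [H⁺]/K2 + [H⁺]²/(K1K2)) = 1 / (1 + 10^+1.18 + 10^-0.63)
   = 1 / (1 + 15.136 + 0.23442) = 1/16.370 = 0.06109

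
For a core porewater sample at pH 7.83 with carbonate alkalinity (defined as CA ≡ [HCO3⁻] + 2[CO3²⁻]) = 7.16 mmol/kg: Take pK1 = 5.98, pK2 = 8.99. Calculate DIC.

CA = [HCO3⁻] + 2[CO3²⁻] = (α₁ + 2α₂)·DIC
At pH 7.83: [H⁺]/K1 = 10^-1.85 = 0.014125, K2/[H⁺] = 10^-1.16 = 0.069183
α₁ = 1/(1 + 0.014125 + 0.069183) = 1/1.0833 = 0.9231; α₂ = α₁·K2/[H⁺] = 0.06386
α₁ + 2α₂ = 1.0508
DIC = CA / (α₁ + 2α₂) = 7.16 / 1.0508 = 6.81 mmol/kg

DIC = 6.81 mmol/kg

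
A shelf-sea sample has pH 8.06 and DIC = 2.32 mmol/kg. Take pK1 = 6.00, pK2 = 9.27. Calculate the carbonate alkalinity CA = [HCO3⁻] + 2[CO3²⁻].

CA = 2.43 mmol/kg

CA = [HCO3⁻] + 2[CO3²⁻] = (α₁ + 2α₂)·DIC
At pH 8.06: [H⁺]/K1 = 10^-2.06 = 0.0087096, K2/[H⁺] = 10^-1.21 = 0.061660
α₁ = 1/(1 + 0.0087096 + 0.061660) = 1/1.0704 = 0.9343; α₂ = α₁·K2/[H⁺] = 0.05761
α₁ + 2α₂ = 1.0495
CA = 1.0495 × 2.32 = 2.43 mmol/kg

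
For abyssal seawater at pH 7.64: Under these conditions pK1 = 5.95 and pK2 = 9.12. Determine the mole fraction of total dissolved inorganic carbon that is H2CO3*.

α₀ = 1 / (1 + K1/[H⁺] + K1K2/[H⁺]²) = 1 / (1 + 10^+1.69 + 10^+0.21)
   = 1 / (1 + 48.978 + 1.6218) = 1/51.600 = 0.01938

α₀ = 0.0194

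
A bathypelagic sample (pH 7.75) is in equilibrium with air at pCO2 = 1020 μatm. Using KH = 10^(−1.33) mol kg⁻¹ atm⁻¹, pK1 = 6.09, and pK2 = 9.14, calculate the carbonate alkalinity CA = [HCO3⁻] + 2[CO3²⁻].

CA = 2.36 mmol/kg

[CO2*] = KH · pCO2 = 10^(−1.33) × 1020×10^-6 = 4.771×10^-5 mol/kg
α₀ = 1/(1 + K1/[H⁺] + K1K2/[H⁺]²) = 1/(1 + 10^+1.66 + 10^+0.27) = 0.02059
DIC = [CO2*]/α₀ = 4.771×10^-5 / 0.02059 = 2.317 mmol/kg
CA = (α₁ + 2α₂)·DIC = (0.9411 + 2×0.03834) × 2.317 = 2.36 mmol/kg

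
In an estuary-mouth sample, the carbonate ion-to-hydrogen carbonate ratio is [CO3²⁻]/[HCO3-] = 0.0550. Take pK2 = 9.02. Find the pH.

pH = 7.76

From K2 = [H⁺][CO3²⁻]/[HCO3-]:  pH = pK2 + log₁₀([CO3²⁻]/[HCO3-])
log₁₀(0.0550) = -1.260
pH = 9.02 + (-1.260) = 7.76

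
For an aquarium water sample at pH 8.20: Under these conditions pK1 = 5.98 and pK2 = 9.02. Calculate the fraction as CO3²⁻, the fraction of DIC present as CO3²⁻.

α₂ = 1 / (1 + [H⁺]/K2 + [H⁺]²/(K1K2)) = 1 / (1 + 10^+0.82 + 10^-1.40)
   = 1 / (1 + 6.6069 + 0.039811) = 1/7.6467 = 0.1308

α₂ = 0.131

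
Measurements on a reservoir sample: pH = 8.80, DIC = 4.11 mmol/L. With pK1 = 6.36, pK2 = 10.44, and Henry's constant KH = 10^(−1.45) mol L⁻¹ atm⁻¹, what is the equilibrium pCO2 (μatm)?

α₀ = 1 / (1 + K1/[H⁺] + K1K2/[H⁺]²) = 1 / (1 + 10^+2.44 + 10^+0.80)
   = 1 / (1 + 275.42 + 6.3096) = 1/282.73 = 0.003537
[CO2*] = α₀ × DIC = 0.003537 × 4.11 = 0.01454 mmol/L = 14.54 μmol/L
pCO2 = [CO2*]/KH = 1.454×10^-5 / 3.548×10^-2 = 410 μatm

pCO2 = 410 μatm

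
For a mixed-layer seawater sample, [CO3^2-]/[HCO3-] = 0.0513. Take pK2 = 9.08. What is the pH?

From K2 = [H⁺][CO3^2-]/[HCO3-]:  pH = pK2 + log₁₀([CO3^2-]/[HCO3-])
log₁₀(0.0513) = -1.290
pH = 9.08 + (-1.290) = 7.79

pH = 7.79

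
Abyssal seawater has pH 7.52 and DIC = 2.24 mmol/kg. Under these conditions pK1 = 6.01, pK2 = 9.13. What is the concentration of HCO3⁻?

α₁ = 1 / (1 + [H⁺]/K1 + K2/[H⁺]) = 1 / (1 + 10^-1.51 + 10^-1.61)
   = 1 / (1 + 0.030903 + 0.024547) = 1/1.0555 = 0.9475
[HCO3⁻] = α₁ × DIC = 0.9475 × 2.24 = 2.12 mmol/kg

[HCO3⁻] = 2.12 mmol/kg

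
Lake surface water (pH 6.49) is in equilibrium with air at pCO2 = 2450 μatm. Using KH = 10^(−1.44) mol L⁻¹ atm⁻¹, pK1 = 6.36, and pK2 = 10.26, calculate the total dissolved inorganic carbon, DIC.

DIC = 0.209 mmol/L

[CO2*] = KH · pCO2 = 10^(−1.44) × 2450×10^-6 = 8.895×10^-5 mol/L
α₀ = 1/(1 + K1/[H⁺] + K1K2/[H⁺]²) = 1/(1 + 10^+0.13 + 10^-3.64) = 0.4257
DIC = [CO2*]/α₀ = 8.895×10^-5 / 0.4257 = 0.209 mmol/L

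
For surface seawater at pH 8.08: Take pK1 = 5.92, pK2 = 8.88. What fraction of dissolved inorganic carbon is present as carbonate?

α₂ = 1 / (1 + [H⁺]/K2 + [H⁺]²/(K1K2)) = 1 / (1 + 10^+0.80 + 10^-1.36)
   = 1 / (1 + 6.3096 + 0.043652) = 1/7.3532 = 0.1360

α₂ = 0.136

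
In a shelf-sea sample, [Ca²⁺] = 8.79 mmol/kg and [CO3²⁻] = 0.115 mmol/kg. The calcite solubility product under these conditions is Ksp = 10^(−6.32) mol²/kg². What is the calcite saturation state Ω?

Ω = 2.11

Ksp = 10^(−6.32) = 4.786×10^-7
Ω = [Ca²⁺][CO3²⁻]/Ksp = (8.79×10^-3)(0.115×10^-3) / 4.786×10^-7 = 2.11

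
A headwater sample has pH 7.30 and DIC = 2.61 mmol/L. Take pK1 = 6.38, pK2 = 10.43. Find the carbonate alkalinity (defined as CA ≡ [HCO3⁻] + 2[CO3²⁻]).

CA = 2.33 mmol/L

CA = [HCO3⁻] + 2[CO3²⁻] = (α₁ + 2α₂)·DIC
At pH 7.30: [H⁺]/K1 = 10^-0.92 = 0.12023, K2/[H⁺] = 10^-3.13 = 0.00074131
α₁ = 1/(1 + 0.12023 + 0.00074131) = 1/1.1210 = 0.8921; α₂ = α₁·K2/[H⁺] = 0.0006613
α₁ + 2α₂ = 0.8934
CA = 0.8934 × 2.61 = 2.33 mmol/L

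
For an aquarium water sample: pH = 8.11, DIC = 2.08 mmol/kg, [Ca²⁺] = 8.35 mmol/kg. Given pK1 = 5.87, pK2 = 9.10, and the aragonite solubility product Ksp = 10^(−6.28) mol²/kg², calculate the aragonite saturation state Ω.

Ω = 3.06

α₂ = 1 / (1 + [H⁺]/K2 + [H⁺]²/(K1K2)) = 1 / (1 + 10^+0.99 + 10^-1.25)
   = 1 / (1 + 9.7724 + 0.056234) = 1/10.829 = 0.09235
[CO3²⁻] = α₂ × DIC = 0.09235 × 2.08 = 0.1921 mmol/kg
Ksp = 10^(−6.28) = 5.248×10^-7
Ω = [Ca²⁺][CO3²⁻]/Ksp = (8.35×10^-3)(1.921×10^-4) / 5.248×10^-7 = 3.06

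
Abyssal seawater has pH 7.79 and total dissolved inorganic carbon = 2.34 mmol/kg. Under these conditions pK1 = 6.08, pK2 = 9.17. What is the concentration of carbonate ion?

α₂ = 1 / (1 + [H⁺]/K2 + [H⁺]²/(K1K2)) = 1 / (1 + 10^+1.38 + 10^-0.33)
   = 1 / (1 + 23.988 + 0.46774) = 1/25.456 = 0.03928
[CO3²⁻] = α₂ × DIC = 0.03928 × 2.34 = 0.0919 mmol/kg

[CO3²⁻] = 0.0919 mmol/kg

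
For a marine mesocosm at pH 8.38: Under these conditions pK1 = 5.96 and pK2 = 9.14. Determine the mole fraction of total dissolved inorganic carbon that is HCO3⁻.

α₁ = 0.849

α₁ = 1 / (1 + [H⁺]/K1 + K2/[H⁺]) = 1 / (1 + 10^-2.42 + 10^-0.76)
   = 1 / (1 + 0.0038019 + 0.17378) = 1/1.1776 = 0.8492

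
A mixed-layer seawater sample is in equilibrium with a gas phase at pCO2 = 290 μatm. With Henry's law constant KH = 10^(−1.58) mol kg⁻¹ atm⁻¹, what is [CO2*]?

[CO2*] = 7.63 μmol/kg

KH = 10^(−1.58) = 2.630×10^-2 mol kg⁻¹ atm⁻¹
[CO2*] = KH · pCO2 = 2.630×10^-2 × 290×10^-6 atm = 7.63×10^-6 mol/kg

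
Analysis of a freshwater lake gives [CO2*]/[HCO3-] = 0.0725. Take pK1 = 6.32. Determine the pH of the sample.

From K1 = [H⁺][HCO3-]/[CO2*]:  pH = pK1 − log₁₀([CO2*]/[HCO3-])
log₁₀(0.0725) = -1.140
pH = 6.32 − (-1.140) = 7.46

pH = 7.46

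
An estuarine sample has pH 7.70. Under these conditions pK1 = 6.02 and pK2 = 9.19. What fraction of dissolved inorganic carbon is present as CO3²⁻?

α₂ = 1 / (1 + [H⁺]/K2 + [H⁺]²/(K1K2)) = 1 / (1 + 10^+1.49 + 10^-0.19)
   = 1 / (1 + 30.903 + 0.64565) = 1/32.549 = 0.03072

α₂ = 0.0307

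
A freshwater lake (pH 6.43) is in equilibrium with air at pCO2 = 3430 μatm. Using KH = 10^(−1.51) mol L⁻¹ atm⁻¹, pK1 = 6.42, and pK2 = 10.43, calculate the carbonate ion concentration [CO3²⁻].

[CO2*] = KH · pCO2 = 10^(−1.51) × 3430×10^-6 = 1.060×10^-4 mol/L
α₀ = 1/(1 + K1/[H⁺] + K1K2/[H⁺]²) = 1/(1 + 10^+0.01 + 10^-3.99) = 0.4942
DIC = [CO2*]/α₀ = 1.060×10^-4 / 0.4942 = 0.2145 mmol/L
[CO3²⁻] = α₂·DIC; α₂ = 5.057×10^-5, so [CO3²⁻] = 5.057×10^-5 × 0.2145 = 1.08×10^-5 mmol/L = 0.0108 μmol/L

[CO3²⁻] = 0.0108 μmol/L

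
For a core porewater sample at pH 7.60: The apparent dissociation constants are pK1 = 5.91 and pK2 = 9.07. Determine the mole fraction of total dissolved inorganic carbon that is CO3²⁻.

α₂ = 0.0321

α₂ = 1 / (1 + [H⁺]/K2 + [H⁺]²/(K1K2)) = 1 / (1 + 10^+1.47 + 10^-0.22)
   = 1 / (1 + 29.512 + 0.60256) = 1/31.115 = 0.03214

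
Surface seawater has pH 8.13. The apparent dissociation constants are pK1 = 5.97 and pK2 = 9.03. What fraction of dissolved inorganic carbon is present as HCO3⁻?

α₁ = 1 / (1 + [H⁺]/K1 + K2/[H⁺]) = 1 / (1 + 10^-2.16 + 10^-0.90)
   = 1 / (1 + 0.0069183 + 0.12589) = 1/1.1328 = 0.8828

α₁ = 0.883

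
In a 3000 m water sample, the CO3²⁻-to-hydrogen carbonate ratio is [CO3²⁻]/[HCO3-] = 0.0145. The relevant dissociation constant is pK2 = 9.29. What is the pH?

From K2 = [H⁺][CO3²⁻]/[HCO3-]:  pH = pK2 + log₁₀([CO3²⁻]/[HCO3-])
log₁₀(0.0145) = -1.839
pH = 9.29 + (-1.839) = 7.45

pH = 7.45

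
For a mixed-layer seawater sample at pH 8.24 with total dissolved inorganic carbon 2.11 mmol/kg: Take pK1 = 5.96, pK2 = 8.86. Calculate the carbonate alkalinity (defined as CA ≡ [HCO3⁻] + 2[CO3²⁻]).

CA = 2.51 mmol/kg

CA = [HCO3⁻] + 2[CO3²⁻] = (α₁ + 2α₂)·DIC
At pH 8.24: [H⁺]/K1 = 10^-2.28 = 0.0052481, K2/[H⁺] = 10^-0.62 = 0.23988
α₁ = 1/(1 + 0.0052481 + 0.23988) = 1/1.2451 = 0.8031; α₂ = α₁·K2/[H⁺] = 0.1927
α₁ + 2α₂ = 1.1884
CA = 1.1884 × 2.11 = 2.51 mmol/kg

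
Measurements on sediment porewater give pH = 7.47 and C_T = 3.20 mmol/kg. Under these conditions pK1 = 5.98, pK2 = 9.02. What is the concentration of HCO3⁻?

[HCO3⁻] = 3.02 mmol/kg

α₁ = 1 / (1 + [H⁺]/K1 + K2/[H⁺]) = 1 / (1 + 10^-1.49 + 10^-1.55)
   = 1 / (1 + 0.032359 + 0.028184) = 1/1.0605 = 0.9429
[HCO3⁻] = α₁ × DIC = 0.9429 × 3.20 = 3.02 mmol/kg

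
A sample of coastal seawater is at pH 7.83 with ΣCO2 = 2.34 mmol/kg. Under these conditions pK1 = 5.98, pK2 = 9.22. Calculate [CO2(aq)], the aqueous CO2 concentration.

[CO2*] = 0.0313 mmol/kg

α₀ = 1 / (1 + K1/[H⁺] + K1K2/[H⁺]²) = 1 / (1 + 10^+1.85 + 10^+0.46)
   = 1 / (1 + 70.795 + 2.8840) = 1/74.679 = 0.01339
[CO2*] = α₀ × DIC = 0.01339 × 2.34 = 0.0313 mmol/kg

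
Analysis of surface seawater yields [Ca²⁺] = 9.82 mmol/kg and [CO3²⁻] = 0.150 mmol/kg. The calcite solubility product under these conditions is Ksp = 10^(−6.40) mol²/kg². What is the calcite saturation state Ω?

Ω = 3.70

Ksp = 10^(−6.40) = 3.981×10^-7
Ω = [Ca²⁺][CO3²⁻]/Ksp = (9.82×10^-3)(0.150×10^-3) / 3.981×10^-7 = 3.70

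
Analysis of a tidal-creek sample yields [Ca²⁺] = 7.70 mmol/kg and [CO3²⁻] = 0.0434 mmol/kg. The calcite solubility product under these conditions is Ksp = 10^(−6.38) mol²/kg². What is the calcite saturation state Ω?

Ω = 0.802

Ksp = 10^(−6.38) = 4.169×10^-7
Ω = [Ca²⁺][CO3²⁻]/Ksp = (7.70×10^-3)(0.0434×10^-3) / 4.169×10^-7 = 0.802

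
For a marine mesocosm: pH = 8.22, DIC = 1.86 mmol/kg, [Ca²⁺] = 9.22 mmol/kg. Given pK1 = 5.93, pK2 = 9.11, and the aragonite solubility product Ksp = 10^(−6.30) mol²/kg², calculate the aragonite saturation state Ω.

Ω = 3.89

α₂ = 1 / (1 + [H⁺]/K2 + [H⁺]²/(K1K2)) = 1 / (1 + 10^+0.89 + 10^-1.40)
   = 1 / (1 + 7.7625 + 0.039811) = 1/8.8023 = 0.1136
[CO3²⁻] = α₂ × DIC = 0.1136 × 1.86 = 0.2113 mmol/kg
Ksp = 10^(−6.30) = 5.012×10^-7
Ω = [Ca²⁺][CO3²⁻]/Ksp = (9.22×10^-3)(2.113×10^-4) / 5.012×10^-7 = 3.89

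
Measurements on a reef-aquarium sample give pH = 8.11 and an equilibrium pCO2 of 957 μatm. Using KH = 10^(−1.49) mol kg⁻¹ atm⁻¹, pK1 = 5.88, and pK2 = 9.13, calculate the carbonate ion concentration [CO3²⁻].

[CO2*] = KH · pCO2 = 10^(−1.49) × 957×10^-6 = 3.097×10^-5 mol/kg
α₀ = 1/(1 + K1/[H⁺] + K1K2/[H⁺]²) = 1/(1 + 10^+2.23 + 10^+1.21) = 0.005346
DIC = [CO2*]/α₀ = 3.097×10^-5 / 0.005346 = 5.792 mmol/kg
[CO3²⁻] = α₂·DIC; α₂ = 0.08671, so [CO3²⁻] = 0.08671 × 5.792 = 0.502 mmol/kg

[CO3²⁻] = 0.502 mmol/kg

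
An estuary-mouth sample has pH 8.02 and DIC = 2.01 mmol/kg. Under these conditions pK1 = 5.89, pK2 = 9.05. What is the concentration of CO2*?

[CO2*] = 13.5 μmol/kg

α₀ = 1 / (1 + K1/[H⁺] + K1K2/[H⁺]²) = 1 / (1 + 10^+2.13 + 10^+1.10)
   = 1 / (1 + 134.90 + 12.589) = 1/148.49 = 0.006735
[CO2*] = α₀ × DIC = 0.006735 × 2.01 = 0.0135 mmol/kg = 13.5 μmol/kg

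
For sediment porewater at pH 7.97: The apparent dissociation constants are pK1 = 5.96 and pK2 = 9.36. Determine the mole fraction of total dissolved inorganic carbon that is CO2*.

α₀ = 0.00930

α₀ = 1 / (1 + K1/[H⁺] + K1K2/[H⁺]²) = 1 / (1 + 10^+2.01 + 10^+0.62)
   = 1 / (1 + 102.33 + 4.1687) = 1/107.50 = 0.009302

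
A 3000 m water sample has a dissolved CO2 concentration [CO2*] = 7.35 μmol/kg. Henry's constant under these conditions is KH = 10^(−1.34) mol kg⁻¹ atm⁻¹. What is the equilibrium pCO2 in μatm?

KH = 10^(−1.34) = 4.571×10^-2 mol kg⁻¹ atm⁻¹
pCO2 = [CO2*]/KH = 7.35×10^-6 / 4.571×10^-2 = 1.61×10^-4 atm = 161 μatm

pCO2 = 161 μatm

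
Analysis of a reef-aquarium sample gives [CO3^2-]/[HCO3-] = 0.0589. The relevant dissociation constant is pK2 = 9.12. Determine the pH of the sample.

pH = 7.89

From K2 = [H⁺][CO3^2-]/[HCO3-]:  pH = pK2 + log₁₀([CO3^2-]/[HCO3-])
log₁₀(0.0589) = -1.230
pH = 9.12 + (-1.230) = 7.89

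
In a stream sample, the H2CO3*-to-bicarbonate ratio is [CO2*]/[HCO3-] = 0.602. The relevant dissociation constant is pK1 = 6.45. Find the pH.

From K1 = [H⁺][HCO3-]/[CO2*]:  pH = pK1 − log₁₀([CO2*]/[HCO3-])
log₁₀(0.602) = -0.220
pH = 6.45 − (-0.220) = 6.67

pH = 6.67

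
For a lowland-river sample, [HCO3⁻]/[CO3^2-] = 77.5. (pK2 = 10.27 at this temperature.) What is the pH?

pH = 8.38

From K2 = [H⁺][CO3^2-]/[HCO3⁻]:  pH = pK2 − log₁₀([HCO3⁻]/[CO3^2-])
log₁₀(77.5) = +1.889
pH = 10.27 − (+1.889) = 8.38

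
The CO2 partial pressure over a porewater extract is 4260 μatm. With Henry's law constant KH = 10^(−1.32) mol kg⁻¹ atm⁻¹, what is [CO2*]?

KH = 10^(−1.32) = 4.786×10^-2 mol kg⁻¹ atm⁻¹
[CO2*] = KH · pCO2 = 4.786×10^-2 × 4260×10^-6 atm = 2.04×10^-4 mol/kg

[CO2*] = 204 μmol/kg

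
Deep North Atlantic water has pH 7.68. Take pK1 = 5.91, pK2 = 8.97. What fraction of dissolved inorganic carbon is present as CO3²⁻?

α₂ = 0.0480

α₂ = 1 / (1 + [H⁺]/K2 + [H⁺]²/(K1K2)) = 1 / (1 + 10^+1.29 + 10^-0.48)
   = 1 / (1 + 19.498 + 0.33113) = 1/20.830 = 0.04801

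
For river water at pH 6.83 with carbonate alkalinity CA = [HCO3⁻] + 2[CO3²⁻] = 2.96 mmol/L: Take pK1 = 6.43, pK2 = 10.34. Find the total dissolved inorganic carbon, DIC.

DIC = 4.14 mmol/L

CA = [HCO3⁻] + 2[CO3²⁻] = (α₁ + 2α₂)·DIC
At pH 6.83: [H⁺]/K1 = 10^-0.40 = 0.39811, K2/[H⁺] = 10^-3.51 = 0.00030903
α₁ = 1/(1 + 0.39811 + 0.00030903) = 1/1.3984 = 0.7151; α₂ = α₁·K2/[H⁺] = 0.0002210
α₁ + 2α₂ = 0.7155
DIC = CA / (α₁ + 2α₂) = 2.96 / 0.7155 = 4.14 mmol/L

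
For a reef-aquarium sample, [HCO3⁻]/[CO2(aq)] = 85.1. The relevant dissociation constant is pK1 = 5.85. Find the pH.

From K1 = [H⁺][HCO3⁻]/[CO2(aq)]:  pH = pK1 + log₁₀([HCO3⁻]/[CO2(aq)])
log₁₀(85.1) = +1.930
pH = 5.85 + (+1.930) = 7.78

pH = 7.78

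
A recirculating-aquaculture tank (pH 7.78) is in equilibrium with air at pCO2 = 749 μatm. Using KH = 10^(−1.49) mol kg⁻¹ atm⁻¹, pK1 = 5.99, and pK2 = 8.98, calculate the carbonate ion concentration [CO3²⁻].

[CO3²⁻] = 0.0943 mmol/kg

[CO2*] = KH · pCO2 = 10^(−1.49) × 749×10^-6 = 2.424×10^-5 mol/kg
α₀ = 1/(1 + K1/[H⁺] + K1K2/[H⁺]²) = 1/(1 + 10^+1.79 + 10^+0.59) = 0.01503
DIC = [CO2*]/α₀ = 2.424×10^-5 / 0.01503 = 1.613 mmol/kg
[CO3²⁻] = α₂·DIC; α₂ = 0.05846, so [CO3²⁻] = 0.05846 × 1.613 = 0.0943 mmol/kg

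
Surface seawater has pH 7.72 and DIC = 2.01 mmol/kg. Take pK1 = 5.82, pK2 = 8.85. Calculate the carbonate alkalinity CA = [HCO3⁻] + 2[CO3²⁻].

CA = [HCO3⁻] + 2[CO3²⁻] = (α₁ + 2α₂)·DIC
At pH 7.72: [H⁺]/K1 = 10^-1.90 = 0.012589, K2/[H⁺] = 10^-1.13 = 0.074131
α₁ = 1/(1 + 0.012589 + 0.074131) = 1/1.0867 = 0.9202; α₂ = α₁·K2/[H⁺] = 0.06822
α₁ + 2α₂ = 1.0566
CA = 1.0566 × 2.01 = 2.12 mmol/kg

CA = 2.12 mmol/kg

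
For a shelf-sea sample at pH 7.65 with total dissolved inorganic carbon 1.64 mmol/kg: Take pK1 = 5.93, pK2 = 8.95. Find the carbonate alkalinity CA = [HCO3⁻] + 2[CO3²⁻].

CA = [HCO3⁻] + 2[CO3²⁻] = (α₁ + 2α₂)·DIC
At pH 7.65: [H⁺]/K1 = 10^-1.72 = 0.019055, K2/[H⁺] = 10^-1.30 = 0.050119
α₁ = 1/(1 + 0.019055 + 0.050119) = 1/1.0692 = 0.9353; α₂ = α₁·K2/[H⁺] = 0.04688
α₁ + 2α₂ = 1.0291
CA = 1.0291 × 1.64 = 1.69 mmol/kg

CA = 1.69 mmol/kg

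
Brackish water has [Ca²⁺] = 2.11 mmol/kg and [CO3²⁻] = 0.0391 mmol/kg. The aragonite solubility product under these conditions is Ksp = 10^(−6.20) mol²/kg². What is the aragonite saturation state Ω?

Ω = 0.131

Ksp = 10^(−6.20) = 6.310×10^-7
Ω = [Ca²⁺][CO3²⁻]/Ksp = (2.11×10^-3)(0.0391×10^-3) / 6.310×10^-7 = 0.131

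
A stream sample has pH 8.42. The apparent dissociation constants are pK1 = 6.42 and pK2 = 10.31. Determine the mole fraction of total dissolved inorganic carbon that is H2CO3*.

α₀ = 0.00978

α₀ = 1 / (1 + K1/[H⁺] + K1K2/[H⁺]²) = 1 / (1 + 10^+2.00 + 10^+0.11)
   = 1 / (1 + 100.00 + 1.2882) = 1/102.29 = 0.009776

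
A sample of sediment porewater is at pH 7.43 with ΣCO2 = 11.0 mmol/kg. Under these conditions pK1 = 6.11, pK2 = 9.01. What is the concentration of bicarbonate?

α₁ = 1 / (1 + [H⁺]/K1 + K2/[H⁺]) = 1 / (1 + 10^-1.32 + 10^-1.58)
   = 1 / (1 + 0.047863 + 0.026303) = 1/1.0742 = 0.9310
[HCO3⁻] = α₁ × DIC = 0.9310 × 11.0 = 10.2 mmol/kg

[HCO3⁻] = 10.2 mmol/kg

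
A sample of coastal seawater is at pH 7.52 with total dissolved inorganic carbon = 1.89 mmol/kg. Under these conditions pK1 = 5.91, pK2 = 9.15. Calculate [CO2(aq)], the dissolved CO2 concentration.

α₀ = 1 / (1 + K1/[H⁺] + K1K2/[H⁺]²) = 1 / (1 + 10^+1.61 + 10^-0.02)
   = 1 / (1 + 40.738 + 0.95499) = 1/42.693 = 0.02342
[CO2*] = α₀ × DIC = 0.02342 × 1.89 = 0.0443 mmol/kg

[CO2*] = 0.0443 mmol/kg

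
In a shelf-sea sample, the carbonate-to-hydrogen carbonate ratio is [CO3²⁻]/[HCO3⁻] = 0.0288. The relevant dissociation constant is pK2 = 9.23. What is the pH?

From K2 = [H⁺][CO3²⁻]/[HCO3⁻]:  pH = pK2 + log₁₀([CO3²⁻]/[HCO3⁻])
log₁₀(0.0288) = -1.541
pH = 9.23 + (-1.541) = 7.69

pH = 7.69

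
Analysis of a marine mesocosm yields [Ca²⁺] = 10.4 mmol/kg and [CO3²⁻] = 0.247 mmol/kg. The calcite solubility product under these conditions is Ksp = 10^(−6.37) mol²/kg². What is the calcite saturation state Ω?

Ksp = 10^(−6.37) = 4.266×10^-7
Ω = [Ca²⁺][CO3²⁻]/Ksp = (10.4×10^-3)(0.247×10^-3) / 4.266×10^-7 = 6.02

Ω = 6.02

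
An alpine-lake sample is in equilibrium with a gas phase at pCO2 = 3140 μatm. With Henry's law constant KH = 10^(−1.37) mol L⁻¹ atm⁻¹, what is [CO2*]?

KH = 10^(−1.37) = 4.266×10^-2 mol L⁻¹ atm⁻¹
[CO2*] = KH · pCO2 = 4.266×10^-2 × 3140×10^-6 atm = 1.34×10^-4 mol/L

[CO2*] = 134 μmol/L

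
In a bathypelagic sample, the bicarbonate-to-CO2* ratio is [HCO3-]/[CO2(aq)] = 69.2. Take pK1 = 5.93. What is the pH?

pH = 7.77

From K1 = [H⁺][HCO3-]/[CO2(aq)]:  pH = pK1 + log₁₀([HCO3-]/[CO2(aq)])
log₁₀(69.2) = +1.840
pH = 5.93 + (+1.840) = 7.77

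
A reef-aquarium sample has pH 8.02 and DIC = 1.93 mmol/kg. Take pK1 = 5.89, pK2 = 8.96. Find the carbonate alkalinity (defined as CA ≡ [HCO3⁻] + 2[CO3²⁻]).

CA = [HCO3⁻] + 2[CO3²⁻] = (α₁ + 2α₂)·DIC
At pH 8.02: [H⁺]/K1 = 10^-2.13 = 0.0074131, K2/[H⁺] = 10^-0.94 = 0.11482
α₁ = 1/(1 + 0.0074131 + 0.11482) = 1/1.1222 = 0.8911; α₂ = α₁·K2/[H⁺] = 0.1023
α₁ + 2α₂ = 1.0957
CA = 1.0957 × 1.93 = 2.11 mmol/kg

CA = 2.11 mmol/kg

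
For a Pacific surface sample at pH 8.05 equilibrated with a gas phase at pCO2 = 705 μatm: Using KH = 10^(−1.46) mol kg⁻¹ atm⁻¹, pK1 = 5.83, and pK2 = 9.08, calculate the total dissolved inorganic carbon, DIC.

DIC = 4.46 mmol/kg

[CO2*] = KH · pCO2 = 10^(−1.46) × 705×10^-6 = 2.444×10^-5 mol/kg
α₀ = 1/(1 + K1/[H⁺] + K1K2/[H⁺]²) = 1/(1 + 10^+2.22 + 10^+1.19) = 0.005481
DIC = [CO2*]/α₀ = 2.444×10^-5 / 0.005481 = 4.46 mmol/kg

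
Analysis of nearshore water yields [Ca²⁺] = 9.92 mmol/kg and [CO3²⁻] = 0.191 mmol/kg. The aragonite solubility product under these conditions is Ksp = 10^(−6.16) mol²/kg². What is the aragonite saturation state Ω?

Ω = 2.74

Ksp = 10^(−6.16) = 6.918×10^-7
Ω = [Ca²⁺][CO3²⁻]/Ksp = (9.92×10^-3)(0.191×10^-3) / 6.918×10^-7 = 2.74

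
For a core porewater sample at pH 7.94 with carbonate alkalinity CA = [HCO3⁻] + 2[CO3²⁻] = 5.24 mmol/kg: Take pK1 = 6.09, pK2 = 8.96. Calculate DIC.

CA = [HCO3⁻] + 2[CO3²⁻] = (α₁ + 2α₂)·DIC
At pH 7.94: [H⁺]/K1 = 10^-1.85 = 0.014125, K2/[H⁺] = 10^-1.02 = 0.095499
α₁ = 1/(1 + 0.014125 + 0.095499) = 1/1.1096 = 0.9012; α₂ = α₁·K2/[H⁺] = 0.08606
α₁ + 2α₂ = 1.0733
DIC = CA / (α₁ + 2α₂) = 5.24 / 1.0733 = 4.88 mmol/kg

DIC = 4.88 mmol/kg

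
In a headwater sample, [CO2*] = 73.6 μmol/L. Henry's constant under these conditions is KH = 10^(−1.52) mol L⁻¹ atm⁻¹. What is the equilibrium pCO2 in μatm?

KH = 10^(−1.52) = 3.020×10^-2 mol L⁻¹ atm⁻¹
pCO2 = [CO2*]/KH = 73.6×10^-6 / 3.020×10^-2 = 2.44×10^-3 atm = 2440 μatm

pCO2 = 2440 μatm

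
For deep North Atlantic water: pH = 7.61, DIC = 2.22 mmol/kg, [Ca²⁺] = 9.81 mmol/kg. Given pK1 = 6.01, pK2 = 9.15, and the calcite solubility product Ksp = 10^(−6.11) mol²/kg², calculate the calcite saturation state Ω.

Ω = 0.768

α₂ = 1 / (1 + [H⁺]/K2 + [H⁺]²/(K1K2)) = 1 / (1 + 10^+1.54 + 10^-0.06)
   = 1 / (1 + 34.674 + 0.87096) = 1/36.545 = 0.02736
[CO3²⁻] = α₂ × DIC = 0.02736 × 2.22 = 0.06075 mmol/kg
Ksp = 10^(−6.11) = 7.762×10^-7
Ω = [Ca²⁺][CO3²⁻]/Ksp = (9.81×10^-3)(6.075×10^-5) / 7.762×10^-7 = 0.768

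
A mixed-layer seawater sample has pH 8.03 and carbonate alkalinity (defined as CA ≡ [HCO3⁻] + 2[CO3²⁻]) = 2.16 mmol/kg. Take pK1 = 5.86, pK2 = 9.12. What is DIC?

DIC = 2.02 mmol/kg

CA = [HCO3⁻] + 2[CO3²⁻] = (α₁ + 2α₂)·DIC
At pH 8.03: [H⁺]/K1 = 10^-2.17 = 0.0067608, K2/[H⁺] = 10^-1.09 = 0.081283
α₁ = 1/(1 + 0.0067608 + 0.081283) = 1/1.0880 = 0.9191; α₂ = α₁·K2/[H⁺] = 0.07471
α₁ + 2α₂ = 1.0685
DIC = CA / (α₁ + 2α₂) = 2.16 / 1.0685 = 2.02 mmol/kg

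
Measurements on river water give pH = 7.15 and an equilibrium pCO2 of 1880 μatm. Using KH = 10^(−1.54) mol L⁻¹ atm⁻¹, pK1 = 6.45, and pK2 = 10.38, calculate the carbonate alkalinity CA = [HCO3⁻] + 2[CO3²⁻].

[CO2*] = KH · pCO2 = 10^(−1.54) × 1880×10^-6 = 5.422×10^-5 mol/L
α₀ = 1/(1 + K1/[H⁺] + K1K2/[H⁺]²) = 1/(1 + 10^+0.70 + 10^-2.53) = 0.1663
DIC = [CO2*]/α₀ = 5.422×10^-5 / 0.1663 = 0.3261 mmol/L
CA = (α₁ + 2α₂)·DIC = (0.8333 + 2×0.0004907) × 0.3261 = 0.272 mmol/L

CA = 0.272 mmol/L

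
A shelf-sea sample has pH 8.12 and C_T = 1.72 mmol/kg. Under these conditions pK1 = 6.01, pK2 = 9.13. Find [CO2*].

[CO2*] = 12.1 μmol/kg

α₀ = 1 / (1 + K1/[H⁺] + K1K2/[H⁺]²) = 1 / (1 + 10^+2.11 + 10^+1.10)
   = 1 / (1 + 128.82 + 12.589) = 1/142.41 = 0.007022
[CO2*] = α₀ × DIC = 0.007022 × 1.72 = 0.0121 mmol/kg = 12.1 μmol/kg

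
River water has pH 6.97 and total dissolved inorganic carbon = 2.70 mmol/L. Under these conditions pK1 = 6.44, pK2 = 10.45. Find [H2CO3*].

α₀ = 1 / (1 + K1/[H⁺] + K1K2/[H⁺]²) = 1 / (1 + 10^+0.53 + 10^-2.95)
   = 1 / (1 + 3.3884 + 0.0011220) = 1/4.3896 = 0.2278
[CO2*] = α₀ × DIC = 0.2278 × 2.70 = 0.615 mmol/L

[CO2*] = 0.615 mmol/L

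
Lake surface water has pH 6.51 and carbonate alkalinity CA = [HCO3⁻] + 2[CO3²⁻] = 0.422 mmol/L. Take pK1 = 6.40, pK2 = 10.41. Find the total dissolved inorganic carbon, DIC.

CA = [HCO3⁻] + 2[CO3²⁻] = (α₁ + 2α₂)·DIC
At pH 6.51: [H⁺]/K1 = 10^-0.11 = 0.77625, K2/[H⁺] = 10^-3.90 = 0.00012589
α₁ = 1/(1 + 0.77625 + 0.00012589) = 1/1.7764 = 0.5629; α₂ = α₁·K2/[H⁺] = 7.087×10^-5
α₁ + 2α₂ = 0.5631
DIC = CA / (α₁ + 2α₂) = 0.422 / 0.5631 = 0.749 mmol/L

DIC = 0.749 mmol/L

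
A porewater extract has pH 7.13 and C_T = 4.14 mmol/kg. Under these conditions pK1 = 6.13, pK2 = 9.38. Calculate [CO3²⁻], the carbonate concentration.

α₂ = 1 / (1 + [H⁺]/K2 + [H⁺]²/(K1K2)) = 1 / (1 + 10^+2.25 + 10^+1.25)
   = 1 / (1 + 177.83 + 17.783) = 1/196.61 = 0.005086
[CO3²⁻] = α₂ × DIC = 0.005086 × 4.14 = 0.0211 mmol/kg

[CO3²⁻] = 0.0211 mmol/kg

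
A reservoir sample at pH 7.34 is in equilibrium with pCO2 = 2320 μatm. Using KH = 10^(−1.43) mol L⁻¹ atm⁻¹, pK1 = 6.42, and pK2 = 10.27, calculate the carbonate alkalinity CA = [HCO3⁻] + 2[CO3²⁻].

[CO2*] = KH · pCO2 = 10^(−1.43) × 2320×10^-6 = 8.620×10^-5 mol/L
α₀ = 1/(1 + K1/[H⁺] + K1K2/[H⁺]²) = 1/(1 + 10^+0.92 + 10^-2.01) = 0.1072
DIC = [CO2*]/α₀ = 8.620×10^-5 / 0.1072 = 0.8040 mmol/L
CA = (α₁ + 2α₂)·DIC = (0.8917 + 2×0.001048) × 0.8040 = 0.719 mmol/L

CA = 0.719 mmol/L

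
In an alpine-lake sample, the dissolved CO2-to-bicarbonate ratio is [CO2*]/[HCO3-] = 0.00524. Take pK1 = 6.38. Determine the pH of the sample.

pH = 8.66

From K1 = [H⁺][HCO3-]/[CO2*]:  pH = pK1 − log₁₀([CO2*]/[HCO3-])
log₁₀(0.00524) = -2.281
pH = 6.38 − (-2.281) = 8.66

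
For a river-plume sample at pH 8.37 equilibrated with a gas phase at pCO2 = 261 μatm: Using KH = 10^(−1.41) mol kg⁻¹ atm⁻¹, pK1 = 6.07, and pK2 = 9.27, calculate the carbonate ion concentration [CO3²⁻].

[CO3²⁻] = 0.255 mmol/kg

[CO2*] = KH · pCO2 = 10^(−1.41) × 261×10^-6 = 1.015×10^-5 mol/kg
α₀ = 1/(1 + K1/[H⁺] + K1K2/[H⁺]²) = 1/(1 + 10^+2.30 + 10^+1.40) = 0.004432
DIC = [CO2*]/α₀ = 1.015×10^-5 / 0.004432 = 2.291 mmol/kg
[CO3²⁻] = α₂·DIC; α₂ = 0.1113, so [CO3²⁻] = 0.1113 × 2.291 = 0.255 mmol/kg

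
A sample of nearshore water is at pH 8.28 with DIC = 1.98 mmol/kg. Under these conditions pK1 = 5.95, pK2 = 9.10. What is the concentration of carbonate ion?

[CO3²⁻] = 0.259 mmol/kg

α₂ = 1 / (1 + [H⁺]/K2 + [H⁺]²/(K1K2)) = 1 / (1 + 10^+0.82 + 10^-1.51)
   = 1 / (1 + 6.6069 + 0.030903) = 1/7.6378 = 0.1309
[CO3²⁻] = α₂ × DIC = 0.1309 × 1.98 = 0.259 mmol/kg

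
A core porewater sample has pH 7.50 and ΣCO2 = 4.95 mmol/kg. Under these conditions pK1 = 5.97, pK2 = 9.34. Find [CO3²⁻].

α₂ = 1 / (1 + [H⁺]/K2 + [H⁺]²/(K1K2)) = 1 / (1 + 10^+1.84 + 10^+0.31)
   = 1 / (1 + 69.183 + 2.0417) = 1/72.225 = 0.01385
[CO3²⁻] = α₂ × DIC = 0.01385 × 4.95 = 0.0685 mmol/kg

[CO3²⁻] = 0.0685 mmol/kg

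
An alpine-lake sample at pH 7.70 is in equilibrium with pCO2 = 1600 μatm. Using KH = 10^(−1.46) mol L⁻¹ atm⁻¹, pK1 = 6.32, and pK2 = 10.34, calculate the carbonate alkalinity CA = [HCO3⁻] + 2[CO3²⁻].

CA = 1.34 mmol/L

[CO2*] = KH · pCO2 = 10^(−1.46) × 1600×10^-6 = 5.548×10^-5 mol/L
α₀ = 1/(1 + K1/[H⁺] + K1K2/[H⁺]²) = 1/(1 + 10^+1.38 + 10^-1.26) = 0.03993
DIC = [CO2*]/α₀ = 5.548×10^-5 / 0.03993 = 1.389 mmol/L
CA = (α₁ + 2α₂)·DIC = (0.9579 + 2×0.002194) × 1.389 = 1.34 mmol/L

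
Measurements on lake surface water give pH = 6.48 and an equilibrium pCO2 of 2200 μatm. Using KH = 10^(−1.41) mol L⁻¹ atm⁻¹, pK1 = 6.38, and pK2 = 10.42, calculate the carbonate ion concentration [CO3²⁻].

[CO2*] = KH · pCO2 = 10^(−1.41) × 2200×10^-6 = 8.559×10^-5 mol/L
α₀ = 1/(1 + K1/[H⁺] + K1K2/[H⁺]²) = 1/(1 + 10^+0.10 + 10^-3.84) = 0.4427
DIC = [CO2*]/α₀ = 8.559×10^-5 / 0.4427 = 0.1934 mmol/L
[CO3²⁻] = α₂·DIC; α₂ = 6.398×10^-5, so [CO3²⁻] = 6.398×10^-5 × 0.1934 = 1.24×10^-5 mmol/L = 0.0124 μmol/L

[CO3²⁻] = 0.0124 μmol/L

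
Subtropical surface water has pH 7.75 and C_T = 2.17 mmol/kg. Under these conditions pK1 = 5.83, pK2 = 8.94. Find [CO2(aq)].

[CO2*] = 0.0242 mmol/kg

α₀ = 1 / (1 + K1/[H⁺] + K1K2/[H⁺]²) = 1 / (1 + 10^+1.92 + 10^+0.73)
   = 1 / (1 + 83.176 + 5.3703) = 1/89.547 = 0.01117
[CO2*] = α₀ × DIC = 0.01117 × 2.17 = 0.0242 mmol/kg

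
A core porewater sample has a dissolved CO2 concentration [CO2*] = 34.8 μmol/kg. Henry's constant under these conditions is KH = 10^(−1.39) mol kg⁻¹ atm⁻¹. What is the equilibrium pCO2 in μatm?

KH = 10^(−1.39) = 4.074×10^-2 mol kg⁻¹ atm⁻¹
pCO2 = [CO2*]/KH = 34.8×10^-6 / 4.074×10^-2 = 8.54×10^-4 atm = 854 μatm

pCO2 = 854 μatm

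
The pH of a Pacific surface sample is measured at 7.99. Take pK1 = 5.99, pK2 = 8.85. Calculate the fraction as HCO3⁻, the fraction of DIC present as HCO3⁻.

α₁ = 0.871

α₁ = 1 / (1 + [H⁺]/K1 + K2/[H⁺]) = 1 / (1 + 10^-2.00 + 10^-0.86)
   = 1 / (1 + 0.010000 + 0.13804) = 1/1.1480 = 0.8711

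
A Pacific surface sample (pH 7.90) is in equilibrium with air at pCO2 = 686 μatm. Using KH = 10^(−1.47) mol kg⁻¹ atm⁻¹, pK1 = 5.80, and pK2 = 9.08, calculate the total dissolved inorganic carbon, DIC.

[CO2*] = KH · pCO2 = 10^(−1.47) × 686×10^-6 = 2.324×10^-5 mol/kg
α₀ = 1/(1 + K1/[H⁺] + K1K2/[H⁺]²) = 1/(1 + 10^+2.10 + 10^+0.92) = 0.007396
DIC = [CO2*]/α₀ = 2.324×10^-5 / 0.007396 = 3.14 mmol/kg

DIC = 3.14 mmol/kg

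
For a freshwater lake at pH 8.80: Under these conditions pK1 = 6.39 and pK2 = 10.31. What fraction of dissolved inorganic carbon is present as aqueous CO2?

α₀ = 1 / (1 + K1/[H⁺] + K1K2/[H⁺]²) = 1 / (1 + 10^+2.41 + 10^+0.90)
   = 1 / (1 + 257.04 + 7.9433) = 1/265.98 = 0.003760

α₀ = 0.00376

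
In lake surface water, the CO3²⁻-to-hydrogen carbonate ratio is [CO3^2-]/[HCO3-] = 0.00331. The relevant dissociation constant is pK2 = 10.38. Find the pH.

pH = 7.90

From K2 = [H⁺][CO3^2-]/[HCO3-]:  pH = pK2 + log₁₀([CO3^2-]/[HCO3-])
log₁₀(0.00331) = -2.480
pH = 10.38 + (-2.480) = 7.90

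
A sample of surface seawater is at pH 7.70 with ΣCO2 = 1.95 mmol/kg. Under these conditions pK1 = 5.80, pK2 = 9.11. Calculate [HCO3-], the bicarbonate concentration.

[HCO3⁻] = 1.85 mmol/kg

α₁ = 1 / (1 + [H⁺]/K1 + K2/[H⁺]) = 1 / (1 + 10^-1.90 + 10^-1.41)
   = 1 / (1 + 0.012589 + 0.038905) = 1/1.0515 = 0.9510
[HCO3⁻] = α₁ × DIC = 0.9510 × 1.95 = 1.85 mmol/kg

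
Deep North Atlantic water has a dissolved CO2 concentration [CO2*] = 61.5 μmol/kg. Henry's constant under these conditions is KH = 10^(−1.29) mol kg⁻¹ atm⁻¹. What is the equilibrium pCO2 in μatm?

KH = 10^(−1.29) = 5.129×10^-2 mol kg⁻¹ atm⁻¹
pCO2 = [CO2*]/KH = 61.5×10^-6 / 5.129×10^-2 = 1.20×10^-3 atm = 1200 μatm

pCO2 = 1200 μatm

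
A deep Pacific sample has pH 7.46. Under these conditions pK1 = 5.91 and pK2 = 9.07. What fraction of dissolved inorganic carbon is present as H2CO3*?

α₀ = 0.0268

α₀ = 1 / (1 + K1/[H⁺] + K1K2/[H⁺]²) = 1 / (1 + 10^+1.55 + 10^-0.06)
   = 1 / (1 + 35.481 + 0.87096) = 1/37.352 = 0.02677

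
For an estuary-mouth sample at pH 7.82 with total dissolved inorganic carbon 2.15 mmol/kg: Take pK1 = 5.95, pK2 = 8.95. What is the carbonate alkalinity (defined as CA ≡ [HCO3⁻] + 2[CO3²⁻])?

CA = [HCO3⁻] + 2[CO3²⁻] = (α₁ + 2α₂)·DIC
At pH 7.82: [H⁺]/K1 = 10^-1.87 = 0.013490, K2/[H⁺] = 10^-1.13 = 0.074131
α₁ = 1/(1 + 0.013490 + 0.074131) = 1/1.0876 = 0.9194; α₂ = α₁·K2/[H⁺] = 0.06816
α₁ + 2α₂ = 1.0558
CA = 1.0558 × 2.15 = 2.27 mmol/kg

CA = 2.27 mmol/kg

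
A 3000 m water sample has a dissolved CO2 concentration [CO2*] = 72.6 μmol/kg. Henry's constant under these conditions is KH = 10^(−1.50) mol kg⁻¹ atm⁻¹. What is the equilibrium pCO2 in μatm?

pCO2 = 2300 μatm

KH = 10^(−1.50) = 3.162×10^-2 mol kg⁻¹ atm⁻¹
pCO2 = [CO2*]/KH = 72.6×10^-6 / 3.162×10^-2 = 2.30×10^-3 atm = 2300 μatm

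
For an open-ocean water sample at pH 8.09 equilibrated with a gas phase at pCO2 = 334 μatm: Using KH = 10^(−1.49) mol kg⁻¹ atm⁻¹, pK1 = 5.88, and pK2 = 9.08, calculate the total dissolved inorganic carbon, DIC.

[CO2*] = KH · pCO2 = 10^(−1.49) × 334×10^-6 = 1.081×10^-5 mol/kg
α₀ = 1/(1 + K1/[H⁺] + K1K2/[H⁺]²) = 1/(1 + 10^+2.21 + 10^+1.22) = 0.005562
DIC = [CO2*]/α₀ = 1.081×10^-5 / 0.005562 = 1.94 mmol/kg

DIC = 1.94 mmol/kg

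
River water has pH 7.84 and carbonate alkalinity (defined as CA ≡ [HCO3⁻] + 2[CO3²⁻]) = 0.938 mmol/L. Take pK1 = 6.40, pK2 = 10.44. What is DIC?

DIC = 0.970 mmol/L

CA = [HCO3⁻] + 2[CO3²⁻] = (α₁ + 2α₂)·DIC
At pH 7.84: [H⁺]/K1 = 10^-1.44 = 0.036308, K2/[H⁺] = 10^-2.60 = 0.0025119
α₁ = 1/(1 + 0.036308 + 0.0025119) = 1/1.0388 = 0.9626; α₂ = α₁·K2/[H⁺] = 0.002418
α₁ + 2α₂ = 0.9675
DIC = CA / (α₁ + 2α₂) = 0.938 / 0.9675 = 0.970 mmol/L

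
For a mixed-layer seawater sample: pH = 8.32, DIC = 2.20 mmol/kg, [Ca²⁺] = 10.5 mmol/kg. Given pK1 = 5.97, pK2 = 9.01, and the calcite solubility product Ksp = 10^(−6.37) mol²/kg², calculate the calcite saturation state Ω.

α₂ = 1 / (1 + [H⁺]/K2 + [H⁺]²/(K1K2)) = 1 / (1 + 10^+0.69 + 10^-1.66)
   = 1 / (1 + 4.8978 + 0.021878) = 1/5.9197 = 0.1689
[CO3²⁻] = α₂ × DIC = 0.1689 × 2.20 = 0.3716 mmol/kg
Ksp = 10^(−6.37) = 4.266×10^-7
Ω = [Ca²⁺][CO3²⁻]/Ksp = (10.5×10^-3)(3.716×10^-4) / 4.266×10^-7 = 9.15

Ω = 9.15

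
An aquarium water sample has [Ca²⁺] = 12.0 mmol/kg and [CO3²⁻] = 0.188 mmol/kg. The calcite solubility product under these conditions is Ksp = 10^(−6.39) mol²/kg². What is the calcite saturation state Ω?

Ksp = 10^(−6.39) = 4.074×10^-7
Ω = [Ca²⁺][CO3²⁻]/Ksp = (12.0×10^-3)(0.188×10^-3) / 4.074×10^-7 = 5.54

Ω = 5.54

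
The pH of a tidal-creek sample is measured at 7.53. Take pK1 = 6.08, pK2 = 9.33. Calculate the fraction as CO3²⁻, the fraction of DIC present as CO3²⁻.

α₂ = 1 / (1 + [H⁺]/K2 + [H⁺]²/(K1K2)) = 1 / (1 + 10^+1.80 + 10^+0.35)
   = 1 / (1 + 63.096 + 2.2387) = 1/66.334 = 0.01508

α₂ = 0.0151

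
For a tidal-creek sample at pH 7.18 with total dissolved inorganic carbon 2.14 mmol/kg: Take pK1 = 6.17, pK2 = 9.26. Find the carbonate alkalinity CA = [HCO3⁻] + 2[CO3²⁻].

CA = [HCO3⁻] + 2[CO3²⁻] = (α₁ + 2α₂)·DIC
At pH 7.18: [H⁺]/K1 = 10^-1.01 = 0.097724, K2/[H⁺] = 10^-2.08 = 0.0083176
α₁ = 1/(1 + 0.097724 + 0.0083176) = 1/1.1060 = 0.9041; α₂ = α₁·K2/[H⁺] = 0.007520
α₁ + 2α₂ = 0.9192
CA = 0.9192 × 2.14 = 1.97 mmol/kg

CA = 1.97 mmol/kg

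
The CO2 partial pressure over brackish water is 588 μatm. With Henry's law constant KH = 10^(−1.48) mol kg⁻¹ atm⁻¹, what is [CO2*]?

KH = 10^(−1.48) = 3.311×10^-2 mol kg⁻¹ atm⁻¹
[CO2*] = KH · pCO2 = 3.311×10^-2 × 588×10^-6 atm = 1.95×10^-5 mol/kg

[CO2*] = 19.5 μmol/kg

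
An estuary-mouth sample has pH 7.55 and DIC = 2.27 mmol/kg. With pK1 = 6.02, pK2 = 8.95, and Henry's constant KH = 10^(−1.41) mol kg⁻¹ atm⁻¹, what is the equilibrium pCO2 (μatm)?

pCO2 = 1610 μatm

α₀ = 1 / (1 + K1/[H⁺] + K1K2/[H⁺]²) = 1 / (1 + 10^+1.53 + 10^+0.13)
   = 1 / (1 + 33.884 + 1.3490) = 1/36.233 = 0.02760
[CO2*] = α₀ × DIC = 0.02760 × 2.27 = 0.06265 mmol/kg
pCO2 = [CO2*]/KH = 6.265×10^-5 / 3.890×10^-2 = 1610 μatm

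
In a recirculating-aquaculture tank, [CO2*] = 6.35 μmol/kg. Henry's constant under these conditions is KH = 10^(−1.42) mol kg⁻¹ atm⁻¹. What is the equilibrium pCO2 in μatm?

pCO2 = 167 μatm

KH = 10^(−1.42) = 3.802×10^-2 mol kg⁻¹ atm⁻¹
pCO2 = [CO2*]/KH = 6.35×10^-6 / 3.802×10^-2 = 1.67×10^-4 atm = 167 μatm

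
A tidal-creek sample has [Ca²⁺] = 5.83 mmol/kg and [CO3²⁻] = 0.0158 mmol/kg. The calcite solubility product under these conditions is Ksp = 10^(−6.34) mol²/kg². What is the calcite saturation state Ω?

Ω = 0.202

Ksp = 10^(−6.34) = 4.571×10^-7
Ω = [Ca²⁺][CO3²⁻]/Ksp = (5.83×10^-3)(0.0158×10^-3) / 4.571×10^-7 = 0.202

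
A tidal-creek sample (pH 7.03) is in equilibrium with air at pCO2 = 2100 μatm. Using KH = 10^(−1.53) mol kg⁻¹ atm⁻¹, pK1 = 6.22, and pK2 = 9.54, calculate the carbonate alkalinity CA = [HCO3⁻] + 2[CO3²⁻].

CA = 0.403 mmol/kg

[CO2*] = KH · pCO2 = 10^(−1.53) × 2100×10^-6 = 6.198×10^-5 mol/kg
α₀ = 1/(1 + K1/[H⁺] + K1K2/[H⁺]²) = 1/(1 + 10^+0.81 + 10^-1.70) = 0.1338
DIC = [CO2*]/α₀ = 6.198×10^-5 / 0.1338 = 0.4634 mmol/kg
CA = (α₁ + 2α₂)·DIC = (0.8636 + 2×0.002669) × 0.4634 = 0.403 mmol/kg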